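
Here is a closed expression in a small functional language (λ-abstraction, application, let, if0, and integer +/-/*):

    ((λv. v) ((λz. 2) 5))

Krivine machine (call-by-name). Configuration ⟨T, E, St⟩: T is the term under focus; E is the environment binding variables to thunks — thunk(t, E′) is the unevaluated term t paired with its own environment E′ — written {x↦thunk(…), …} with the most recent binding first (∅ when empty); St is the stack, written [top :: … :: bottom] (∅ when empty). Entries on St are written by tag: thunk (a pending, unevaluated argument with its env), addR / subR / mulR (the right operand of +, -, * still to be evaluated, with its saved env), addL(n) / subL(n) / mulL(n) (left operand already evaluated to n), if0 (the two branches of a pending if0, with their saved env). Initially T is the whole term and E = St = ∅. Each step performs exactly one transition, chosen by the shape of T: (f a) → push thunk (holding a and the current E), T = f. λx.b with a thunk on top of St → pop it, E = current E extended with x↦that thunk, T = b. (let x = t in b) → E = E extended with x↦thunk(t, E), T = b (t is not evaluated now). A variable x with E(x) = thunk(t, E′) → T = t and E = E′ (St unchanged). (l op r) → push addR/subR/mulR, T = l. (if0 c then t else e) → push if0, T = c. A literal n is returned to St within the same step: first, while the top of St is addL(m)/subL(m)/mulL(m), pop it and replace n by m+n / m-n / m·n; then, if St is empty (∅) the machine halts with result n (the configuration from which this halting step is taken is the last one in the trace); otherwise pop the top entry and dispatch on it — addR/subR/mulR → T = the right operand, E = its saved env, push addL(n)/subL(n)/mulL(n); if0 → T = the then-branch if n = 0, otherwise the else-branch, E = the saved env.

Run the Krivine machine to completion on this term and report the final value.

[0] [T=((λv. v) ((λz. 2) 5)) | E=∅ | St=∅]
[1] [T=(λv. v) | E=∅ | St=[thunk]]
[2] [T=v | E={v↦thunk(((λz. 2) 5), ∅)} | St=∅]
[3] [T=((λz. 2) 5) | E=∅ | St=∅]
[4] [T=(λz. 2) | E=∅ | St=[thunk]]
[5] [T=2 | E={z↦thunk(5, ∅)} | St=∅]
→ final value 2

Answer: 2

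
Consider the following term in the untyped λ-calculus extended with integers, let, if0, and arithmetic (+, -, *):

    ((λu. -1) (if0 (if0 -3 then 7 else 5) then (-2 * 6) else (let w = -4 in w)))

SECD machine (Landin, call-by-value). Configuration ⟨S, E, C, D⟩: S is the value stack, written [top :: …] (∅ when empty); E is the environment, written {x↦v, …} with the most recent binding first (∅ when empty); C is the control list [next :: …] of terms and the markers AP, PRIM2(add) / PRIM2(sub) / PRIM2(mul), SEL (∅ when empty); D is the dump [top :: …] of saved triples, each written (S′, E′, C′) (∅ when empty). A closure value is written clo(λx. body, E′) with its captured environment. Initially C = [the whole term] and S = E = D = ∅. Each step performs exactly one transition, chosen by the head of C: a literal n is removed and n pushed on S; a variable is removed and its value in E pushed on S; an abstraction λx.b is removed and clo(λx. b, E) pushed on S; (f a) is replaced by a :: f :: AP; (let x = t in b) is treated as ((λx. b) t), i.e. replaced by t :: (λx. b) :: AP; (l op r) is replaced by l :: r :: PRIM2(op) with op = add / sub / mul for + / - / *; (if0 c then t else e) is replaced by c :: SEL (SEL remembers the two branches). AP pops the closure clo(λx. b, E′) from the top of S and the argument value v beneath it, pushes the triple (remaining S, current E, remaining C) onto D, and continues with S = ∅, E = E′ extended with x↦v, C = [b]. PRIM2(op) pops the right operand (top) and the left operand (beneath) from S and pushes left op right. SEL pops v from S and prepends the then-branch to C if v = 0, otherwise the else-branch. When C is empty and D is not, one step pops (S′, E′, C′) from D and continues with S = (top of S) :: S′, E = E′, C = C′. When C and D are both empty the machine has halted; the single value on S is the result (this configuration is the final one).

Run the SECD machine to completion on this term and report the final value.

t=0: ⟨S=∅; E=∅; C=[((λu. -1) (if0 (if0 -3 then 7 else 5) then (-2 * 6) else (let w = -4 in w)))]; D=∅⟩
t=1: ⟨S=∅; E=∅; C=[(if0 (if0 -3 then 7 else 5) then (-2 * 6) else (let w = -4 in w)) :: (λu. -1) :: AP]; D=∅⟩
t=2: ⟨S=∅; E=∅; C=[(if0 -3 then 7 else 5) :: SEL :: (λu. -1) :: AP]; D=∅⟩
t=3: ⟨S=∅; E=∅; C=[-3 :: SEL :: SEL :: (λu. -1) :: AP]; D=∅⟩
t=4: ⟨S=[-3]; E=∅; C=[SEL :: SEL :: (λu. -1) :: AP]; D=∅⟩
t=5: ⟨S=∅; E=∅; C=[5 :: SEL :: (λu. -1) :: AP]; D=∅⟩
t=6: ⟨S=[5]; E=∅; C=[SEL :: (λu. -1) :: AP]; D=∅⟩
t=7: ⟨S=∅; E=∅; C=[(let w = -4 in w) :: (λu. -1) :: AP]; D=∅⟩
t=8: ⟨S=∅; E=∅; C=[-4 :: (λw. w) :: AP :: (λu. -1) :: AP]; D=∅⟩
t=9: ⟨S=[-4]; E=∅; C=[(λw. w) :: AP :: (λu. -1) :: AP]; D=∅⟩
t=10: ⟨S=[clo(λw. w, ∅) :: -4]; E=∅; C=[AP :: (λu. -1) :: AP]; D=∅⟩
t=11: ⟨S=∅; E={w↦-4}; C=[w]; D=[(∅, ∅, [(λu. -1) :: AP])]⟩
t=12: ⟨S=[-4]; E={w↦-4}; C=∅; D=[(∅, ∅, [(λu. -1) :: AP])]⟩
t=13: ⟨S=[-4]; E=∅; C=[(λu. -1) :: AP]; D=∅⟩
t=14: ⟨S=[clo(λu. -1, ∅) :: -4]; E=∅; C=[AP]; D=∅⟩
t=15: ⟨S=∅; E={u↦-4}; C=[-1]; D=[(∅, ∅, ∅)]⟩
t=16: ⟨S=[-1]; E={u↦-4}; C=∅; D=[(∅, ∅, ∅)]⟩
t=17: ⟨S=[-1]; E=∅; C=∅; D=∅⟩
→ final value -1

Answer: -1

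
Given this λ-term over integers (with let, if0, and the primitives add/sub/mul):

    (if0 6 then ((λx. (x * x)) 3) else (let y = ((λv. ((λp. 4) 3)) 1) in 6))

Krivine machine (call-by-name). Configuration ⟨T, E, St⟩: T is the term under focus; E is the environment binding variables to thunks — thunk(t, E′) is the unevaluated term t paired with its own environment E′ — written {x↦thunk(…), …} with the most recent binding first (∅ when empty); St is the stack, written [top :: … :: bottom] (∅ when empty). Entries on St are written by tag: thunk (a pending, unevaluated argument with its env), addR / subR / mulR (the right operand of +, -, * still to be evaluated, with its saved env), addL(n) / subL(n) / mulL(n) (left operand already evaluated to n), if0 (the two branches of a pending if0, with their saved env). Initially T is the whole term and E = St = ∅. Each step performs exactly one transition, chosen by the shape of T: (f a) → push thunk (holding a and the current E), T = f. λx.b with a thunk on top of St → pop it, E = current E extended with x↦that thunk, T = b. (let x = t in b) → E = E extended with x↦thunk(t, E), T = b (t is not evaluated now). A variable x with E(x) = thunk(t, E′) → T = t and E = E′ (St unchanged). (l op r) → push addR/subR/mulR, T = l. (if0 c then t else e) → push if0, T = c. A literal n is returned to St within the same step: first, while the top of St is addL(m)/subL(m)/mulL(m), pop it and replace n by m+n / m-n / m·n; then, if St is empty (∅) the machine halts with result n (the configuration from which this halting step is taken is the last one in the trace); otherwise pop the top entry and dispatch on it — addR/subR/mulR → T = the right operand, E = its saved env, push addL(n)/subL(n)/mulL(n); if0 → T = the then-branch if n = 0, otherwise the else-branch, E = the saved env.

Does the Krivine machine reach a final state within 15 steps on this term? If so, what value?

step 0: [T=(if0 6 then ((λx. (x * x)) 3) else (let y = ((λv. ((λp. 4) 3)) 1) in 6)) | E=∅ | St=∅]
step 1: [T=6 | E=∅ | St=[if0]]
step 2: [T=(let y = ((λv. ((λp. 4) 3)) 1) in 6) | E=∅ | St=∅]
step 3: [T=6 | E={y↦thunk(((λv. ((λp. 4) 3)) 1), ∅)} | St=∅]
→ final value 6

Answer: 6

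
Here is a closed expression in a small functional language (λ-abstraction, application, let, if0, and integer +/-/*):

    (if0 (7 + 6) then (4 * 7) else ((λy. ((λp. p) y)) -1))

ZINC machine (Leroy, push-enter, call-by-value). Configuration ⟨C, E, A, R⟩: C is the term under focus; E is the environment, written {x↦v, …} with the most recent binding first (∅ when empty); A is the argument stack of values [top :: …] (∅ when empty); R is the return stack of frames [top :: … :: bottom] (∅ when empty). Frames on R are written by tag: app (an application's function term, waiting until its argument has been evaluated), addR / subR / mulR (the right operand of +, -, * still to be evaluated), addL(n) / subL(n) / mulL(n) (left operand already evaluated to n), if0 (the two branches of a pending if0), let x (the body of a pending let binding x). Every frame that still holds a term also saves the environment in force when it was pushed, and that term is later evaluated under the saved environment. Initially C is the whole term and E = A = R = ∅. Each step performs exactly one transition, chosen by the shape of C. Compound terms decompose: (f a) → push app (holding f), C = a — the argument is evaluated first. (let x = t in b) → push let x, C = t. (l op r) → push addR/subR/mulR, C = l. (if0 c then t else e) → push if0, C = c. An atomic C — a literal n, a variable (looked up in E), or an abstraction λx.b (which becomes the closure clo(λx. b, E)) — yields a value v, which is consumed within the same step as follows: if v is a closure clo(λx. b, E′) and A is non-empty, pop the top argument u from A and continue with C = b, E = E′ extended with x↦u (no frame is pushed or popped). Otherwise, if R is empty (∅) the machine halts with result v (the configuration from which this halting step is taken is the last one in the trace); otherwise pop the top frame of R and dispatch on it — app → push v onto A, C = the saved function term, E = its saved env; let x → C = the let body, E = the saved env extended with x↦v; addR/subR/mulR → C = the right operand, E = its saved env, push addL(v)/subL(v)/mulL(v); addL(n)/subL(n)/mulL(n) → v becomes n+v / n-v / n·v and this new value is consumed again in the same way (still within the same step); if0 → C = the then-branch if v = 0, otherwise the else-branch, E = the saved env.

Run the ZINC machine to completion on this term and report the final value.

Answer: -1

Machine steps:
0. <C=(if0 (7 + 6) then (4 * 7) else ((λy. ((λp. p) y)) -1)), E=∅, A=∅, R=∅>
1. <C=(7 + 6), E=∅, A=∅, R=[if0]>
2. <C=7, E=∅, A=∅, R=[addR :: if0]>
3. <C=6, E=∅, A=∅, R=[addL(7) :: if0]>
4. <C=((λy. ((λp. p) y)) -1), E=∅, A=∅, R=∅>
5. <C=-1, E=∅, A=∅, R=[app]>
6. <C=(λy. ((λp. p) y)), E=∅, A=[-1], R=∅>
7. <C=((λp. p) y), E={y↦-1}, A=∅, R=∅>
8. <C=y, E={y↦-1}, A=∅, R=[app]>
9. <C=(λp. p), E={y↦-1}, A=[-1], R=∅>
10. <C=p, E={p↦-1, y↦-1}, A=∅, R=∅>
→ final value -1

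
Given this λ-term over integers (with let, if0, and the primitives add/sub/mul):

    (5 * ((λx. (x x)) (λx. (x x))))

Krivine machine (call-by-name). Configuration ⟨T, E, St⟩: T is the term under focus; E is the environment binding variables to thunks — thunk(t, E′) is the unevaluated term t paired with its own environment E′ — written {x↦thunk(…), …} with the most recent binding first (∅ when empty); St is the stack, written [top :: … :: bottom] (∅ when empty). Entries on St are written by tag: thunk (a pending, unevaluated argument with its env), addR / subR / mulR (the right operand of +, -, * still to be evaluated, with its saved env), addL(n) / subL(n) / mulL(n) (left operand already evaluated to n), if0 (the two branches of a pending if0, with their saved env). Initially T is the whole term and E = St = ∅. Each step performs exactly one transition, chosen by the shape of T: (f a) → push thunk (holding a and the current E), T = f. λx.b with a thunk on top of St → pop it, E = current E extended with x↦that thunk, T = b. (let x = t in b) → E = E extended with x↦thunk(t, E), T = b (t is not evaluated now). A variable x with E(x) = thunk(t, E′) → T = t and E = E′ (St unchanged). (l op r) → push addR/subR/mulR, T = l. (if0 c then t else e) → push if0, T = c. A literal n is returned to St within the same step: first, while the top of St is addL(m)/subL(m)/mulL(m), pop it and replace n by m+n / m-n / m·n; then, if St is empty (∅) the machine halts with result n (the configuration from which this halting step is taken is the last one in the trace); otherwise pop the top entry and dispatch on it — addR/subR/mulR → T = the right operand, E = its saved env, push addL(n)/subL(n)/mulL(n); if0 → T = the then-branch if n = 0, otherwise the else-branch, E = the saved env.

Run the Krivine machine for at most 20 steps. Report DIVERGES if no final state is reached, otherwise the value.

Answer: DIVERGES (no final state within 20 steps)

Machine steps:
0. ⟨T=(5 * ((λx. (x x)) (λx. (x x)))); E=∅; St=∅⟩
1. ⟨T=5; E=∅; St=[mulR]⟩
2. ⟨T=((λx. (x x)) (λx. (x x))); E=∅; St=[mulL(5)]⟩
3. ⟨T=(λx. (x x)); E=∅; St=[thunk :: mulL(5)]⟩
4. ⟨T=(x x); E={x↦thunk((λx. (x x)), ∅)}; St=[mulL(5)]⟩
5. ⟨T=x; E={x↦thunk((λx. (x x)), ∅)}; St=[thunk :: mulL(5)]⟩
6. ⟨T=(λx. (x x)); E=∅; St=[thunk :: mulL(5)]⟩
7. ⟨T=(x x); E={x↦thunk(x, {x↦thunk((λx. (x x)), ∅)})}; St=[mulL(5)]⟩
8. ⟨T=x; E={x↦thunk(x, {x↦thunk((λx. (x x)), ∅)})}; St=[thunk :: mulL(5)]⟩
9. ⟨T=x; E={x↦thunk((λx. (x x)), ∅)}; St=[thunk :: mulL(5)]⟩
10. ⟨T=(λx. (x x)); E=∅; St=[thunk :: mulL(5)]⟩
11. ⟨T=(x x); E={x↦thunk(x, {x↦thunk(x, {x↦thunk((λx. (x x)), ∅)})})}; St=[mulL(5)]⟩
12. ⟨T=x; E={x↦thunk(x, {x↦thunk(x, {x↦thunk((λx. (x x)), ∅)})})}; St=[thunk :: mulL(5)]⟩
13. ⟨T=x; E={x↦thunk(x, {x↦thunk((λx. (x x)), ∅)})}; St=[thunk :: mulL(5)]⟩
14. ⟨T=x; E={x↦thunk((λx. (x x)), ∅)}; St=[thunk :: mulL(5)]⟩
15. ⟨T=(λx. (x x)); E=∅; St=[thunk :: mulL(5)]⟩
16. ⟨T=(x x); E={x↦thunk(x, {x↦thunk(x, {x↦thunk(x, {x↦thunk((λx. (x x)), ∅)})})})}; St=[mulL(5)]⟩
17. ⟨T=x; E={x↦thunk(x, {x↦thunk(x, {x↦thunk(x, {x↦thunk((λx. (x x)), ∅)})})})}; St=[thunk :: mulL(5)]⟩
18. ⟨T=x; E={x↦thunk(x, {x↦thunk(x, {x↦thunk((λx. (x x)), ∅)})})}; St=[thunk :: mulL(5)]⟩
19. ⟨T=x; E={x↦thunk(x, {x↦thunk((λx. (x x)), ∅)})}; St=[thunk :: mulL(5)]⟩
20. ⟨T=x; E={x↦thunk((λx. (x x)), ∅)}; St=[thunk :: mulL(5)]⟩
→ 20 transitions taken and the configuration is still not final: no result within 20 steps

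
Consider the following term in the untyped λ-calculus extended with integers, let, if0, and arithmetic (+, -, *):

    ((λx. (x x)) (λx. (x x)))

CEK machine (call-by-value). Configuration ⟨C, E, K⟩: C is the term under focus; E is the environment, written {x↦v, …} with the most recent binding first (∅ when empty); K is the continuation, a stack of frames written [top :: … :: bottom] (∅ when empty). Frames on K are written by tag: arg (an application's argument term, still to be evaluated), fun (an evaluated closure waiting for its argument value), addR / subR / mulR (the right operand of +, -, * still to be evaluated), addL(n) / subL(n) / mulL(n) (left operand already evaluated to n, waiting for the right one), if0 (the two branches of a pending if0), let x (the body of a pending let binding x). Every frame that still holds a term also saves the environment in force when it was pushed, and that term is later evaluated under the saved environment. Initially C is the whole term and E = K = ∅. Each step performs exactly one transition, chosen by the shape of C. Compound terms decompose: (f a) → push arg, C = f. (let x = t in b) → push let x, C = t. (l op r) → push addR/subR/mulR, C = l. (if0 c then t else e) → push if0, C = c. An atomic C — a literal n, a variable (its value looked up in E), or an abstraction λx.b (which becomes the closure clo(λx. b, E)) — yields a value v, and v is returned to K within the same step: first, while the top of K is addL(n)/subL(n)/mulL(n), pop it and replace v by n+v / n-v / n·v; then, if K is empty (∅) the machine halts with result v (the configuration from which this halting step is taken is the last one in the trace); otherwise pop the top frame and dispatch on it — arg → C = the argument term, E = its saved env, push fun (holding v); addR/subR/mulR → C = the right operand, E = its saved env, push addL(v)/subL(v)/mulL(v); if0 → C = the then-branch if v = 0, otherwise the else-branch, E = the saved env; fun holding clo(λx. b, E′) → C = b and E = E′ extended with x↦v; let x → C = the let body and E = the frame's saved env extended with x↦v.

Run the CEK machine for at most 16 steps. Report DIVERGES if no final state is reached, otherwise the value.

t=0: <C=((λx. (x x)) (λx. (x x))), E=∅, K=∅>
t=1: <C=(λx. (x x)), E=∅, K=[arg]>
t=2: <C=(λx. (x x)), E=∅, K=[fun]>
t=3: <C=(x x), E={x↦clo(λx. (x x), ∅)}, K=∅>
t=4: <C=x, E={x↦clo(λx. (x x), ∅)}, K=[arg]>
t=5: <C=x, E={x↦clo(λx. (x x), ∅)}, K=[fun]>
… configuration repeats with period 3 (steps 3–5 recur indefinitely) …

Answer: DIVERGES (no final state within 16 steps)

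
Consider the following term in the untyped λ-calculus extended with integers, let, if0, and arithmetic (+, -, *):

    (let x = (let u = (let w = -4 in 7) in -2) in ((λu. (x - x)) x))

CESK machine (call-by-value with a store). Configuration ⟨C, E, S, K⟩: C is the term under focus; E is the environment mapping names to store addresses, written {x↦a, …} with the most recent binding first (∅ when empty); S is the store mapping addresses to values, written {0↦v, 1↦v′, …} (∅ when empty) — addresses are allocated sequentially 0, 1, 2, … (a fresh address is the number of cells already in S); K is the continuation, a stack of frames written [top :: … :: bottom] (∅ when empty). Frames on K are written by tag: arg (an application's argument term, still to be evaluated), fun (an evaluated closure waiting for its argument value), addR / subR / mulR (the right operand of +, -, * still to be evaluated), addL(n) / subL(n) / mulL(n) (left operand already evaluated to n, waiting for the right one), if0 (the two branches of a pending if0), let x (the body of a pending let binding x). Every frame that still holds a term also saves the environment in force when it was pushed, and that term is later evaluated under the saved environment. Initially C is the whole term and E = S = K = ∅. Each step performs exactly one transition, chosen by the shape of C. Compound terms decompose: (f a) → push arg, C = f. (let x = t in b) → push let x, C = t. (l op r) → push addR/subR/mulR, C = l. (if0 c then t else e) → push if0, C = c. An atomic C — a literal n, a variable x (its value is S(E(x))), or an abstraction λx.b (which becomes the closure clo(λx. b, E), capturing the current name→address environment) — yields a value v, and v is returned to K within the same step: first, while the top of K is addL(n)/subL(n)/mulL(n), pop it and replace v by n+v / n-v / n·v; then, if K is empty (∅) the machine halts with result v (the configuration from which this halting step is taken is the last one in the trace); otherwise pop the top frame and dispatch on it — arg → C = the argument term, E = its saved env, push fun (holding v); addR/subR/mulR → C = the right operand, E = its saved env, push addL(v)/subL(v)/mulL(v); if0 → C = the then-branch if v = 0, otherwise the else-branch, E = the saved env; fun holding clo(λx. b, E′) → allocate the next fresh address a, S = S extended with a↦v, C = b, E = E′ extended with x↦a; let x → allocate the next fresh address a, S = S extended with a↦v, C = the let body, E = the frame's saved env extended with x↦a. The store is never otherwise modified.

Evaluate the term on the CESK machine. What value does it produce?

step 0: <C=(let x = (let u = (let w = -4 in 7) in -2) in ((λu. (x - x)) x)), E=∅, S=∅, K=∅>
step 1: <C=(let u = (let w = -4 in 7) in -2), E=∅, S=∅, K=[let x]>
step 2: <C=(let w = -4 in 7), E=∅, S=∅, K=[let u :: let x]>
step 3: <C=-4, E=∅, S=∅, K=[let w :: let u :: let x]>
step 4: <C=7, E={w↦0}, S={0↦-4}, K=[let u :: let x]>
step 5: <C=-2, E={u↦1}, S={0↦-4, 1↦7}, K=[let x]>
step 6: <C=((λu. (x - x)) x), E={x↦2}, S={0↦-4, 1↦7, 2↦-2}, K=∅>
step 7: <C=(λu. (x - x)), E={x↦2}, S={0↦-4, 1↦7, 2↦-2}, K=[arg]>
step 8: <C=x, E={x↦2}, S={0↦-4, 1↦7, 2↦-2}, K=[fun]>
step 9: <C=(x - x), E={u↦3, x↦2}, S={0↦-4, 1↦7, 2↦-2, 3↦-2}, K=∅>
step 10: <C=x, E={u↦3, x↦2}, S={0↦-4, 1↦7, 2↦-2, 3↦-2}, K=[subR]>
step 11: <C=x, E={u↦3, x↦2}, S={0↦-4, 1↦7, 2↦-2, 3↦-2}, K=[subL(-2)]>
→ final value 0

Answer: 0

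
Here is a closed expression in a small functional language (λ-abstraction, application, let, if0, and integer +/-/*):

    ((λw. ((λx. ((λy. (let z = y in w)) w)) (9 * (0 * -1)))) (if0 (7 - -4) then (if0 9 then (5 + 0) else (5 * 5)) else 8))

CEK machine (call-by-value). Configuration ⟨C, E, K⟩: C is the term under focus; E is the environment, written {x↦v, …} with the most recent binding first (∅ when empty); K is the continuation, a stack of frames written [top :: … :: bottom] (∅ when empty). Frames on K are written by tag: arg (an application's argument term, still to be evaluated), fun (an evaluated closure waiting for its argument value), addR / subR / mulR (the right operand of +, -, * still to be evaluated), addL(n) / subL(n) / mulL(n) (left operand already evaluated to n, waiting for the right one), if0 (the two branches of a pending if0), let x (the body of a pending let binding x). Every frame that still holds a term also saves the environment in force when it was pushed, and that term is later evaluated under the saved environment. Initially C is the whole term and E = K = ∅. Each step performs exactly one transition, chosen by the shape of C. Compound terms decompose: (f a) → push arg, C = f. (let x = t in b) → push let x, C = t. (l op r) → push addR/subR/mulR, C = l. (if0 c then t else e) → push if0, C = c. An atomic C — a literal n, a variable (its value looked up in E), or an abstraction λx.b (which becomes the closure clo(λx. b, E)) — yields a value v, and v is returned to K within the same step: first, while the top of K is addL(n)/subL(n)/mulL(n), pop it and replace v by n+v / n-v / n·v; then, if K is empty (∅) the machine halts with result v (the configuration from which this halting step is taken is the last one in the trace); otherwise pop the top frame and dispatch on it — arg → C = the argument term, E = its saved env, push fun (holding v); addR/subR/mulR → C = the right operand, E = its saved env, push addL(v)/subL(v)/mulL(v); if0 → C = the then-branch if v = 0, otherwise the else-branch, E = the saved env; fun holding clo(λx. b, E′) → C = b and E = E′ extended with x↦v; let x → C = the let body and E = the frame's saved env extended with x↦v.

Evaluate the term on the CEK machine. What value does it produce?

[0] [C=((λw. ((λx. ((λy. (let z = y in w)) w)) (9 * (0 * -1)))) (if0 (7 - -4) then (if0 9 then (5 + 0) else (5 * 5)) else 8)) | E=∅ | K=∅]
[1] [C=(λw. ((λx. ((λy. (let z = y in w)) w)) (9 * (0 * -1)))) | E=∅ | K=[arg]]
[2] [C=(if0 (7 - -4) then (if0 9 then (5 + 0) else (5 * 5)) else 8) | E=∅ | K=[fun]]
[3] [C=(7 - -4) | E=∅ | K=[if0 :: fun]]
[4] [C=7 | E=∅ | K=[subR :: if0 :: fun]]
[5] [C=-4 | E=∅ | K=[subL(7) :: if0 :: fun]]
[6] [C=8 | E=∅ | K=[fun]]
[7] [C=((λx. ((λy. (let z = y in w)) w)) (9 * (0 * -1))) | E={w↦8} | K=∅]
[8] [C=(λx. ((λy. (let z = y in w)) w)) | E={w↦8} | K=[arg]]
[9] [C=(9 * (0 * -1)) | E={w↦8} | K=[fun]]
[10] [C=9 | E={w↦8} | K=[mulR :: fun]]
[11] [C=(0 * -1) | E={w↦8} | K=[mulL(9) :: fun]]
[12] [C=0 | E={w↦8} | K=[mulR :: mulL(9) :: fun]]
[13] [C=-1 | E={w↦8} | K=[mulL(0) :: mulL(9) :: fun]]
[14] [C=((λy. (let z = y in w)) w) | E={x↦0, w↦8} | K=∅]
[15] [C=(λy. (let z = y in w)) | E={x↦0, w↦8} | K=[arg]]
[16] [C=w | E={x↦0, w↦8} | K=[fun]]
[17] [C=(let z = y in w) | E={y↦8, x↦0, w↦8} | K=∅]
[18] [C=y | E={y↦8, x↦0, w↦8} | K=[let z]]
[19] [C=w | E={z↦8, y↦8, x↦0, w↦8} | K=∅]
→ final value 8

Answer: 8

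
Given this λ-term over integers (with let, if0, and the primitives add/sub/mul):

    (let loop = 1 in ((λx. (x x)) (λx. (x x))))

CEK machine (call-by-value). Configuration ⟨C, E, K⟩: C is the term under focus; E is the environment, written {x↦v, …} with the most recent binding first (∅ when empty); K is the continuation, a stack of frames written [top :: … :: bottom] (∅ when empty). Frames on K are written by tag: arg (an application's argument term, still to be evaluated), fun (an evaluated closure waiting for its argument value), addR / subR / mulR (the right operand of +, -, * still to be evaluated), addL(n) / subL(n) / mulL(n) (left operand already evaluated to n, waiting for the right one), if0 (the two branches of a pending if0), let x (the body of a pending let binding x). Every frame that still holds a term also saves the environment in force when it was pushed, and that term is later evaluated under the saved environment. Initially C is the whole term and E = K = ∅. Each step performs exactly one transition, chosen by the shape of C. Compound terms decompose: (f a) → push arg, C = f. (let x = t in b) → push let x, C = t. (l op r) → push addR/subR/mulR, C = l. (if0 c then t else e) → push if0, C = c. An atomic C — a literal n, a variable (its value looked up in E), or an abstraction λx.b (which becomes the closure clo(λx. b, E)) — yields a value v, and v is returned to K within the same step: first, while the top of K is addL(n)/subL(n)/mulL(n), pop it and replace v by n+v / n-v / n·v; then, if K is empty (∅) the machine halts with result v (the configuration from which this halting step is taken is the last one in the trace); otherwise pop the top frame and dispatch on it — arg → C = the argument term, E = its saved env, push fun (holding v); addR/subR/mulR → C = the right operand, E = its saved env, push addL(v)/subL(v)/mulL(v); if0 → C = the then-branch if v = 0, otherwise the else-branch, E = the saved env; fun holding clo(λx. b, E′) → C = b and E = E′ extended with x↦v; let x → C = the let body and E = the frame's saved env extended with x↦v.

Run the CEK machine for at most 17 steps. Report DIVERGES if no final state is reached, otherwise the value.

Answer: DIVERGES (no final state within 17 steps)

Machine steps:
0. [C=(let loop = 1 in ((λx. (x x)) (λx. (x x)))) | E=∅ | K=∅]
1. [C=1 | E=∅ | K=[let loop]]
2. [C=((λx. (x x)) (λx. (x x))) | E={loop↦1} | K=∅]
3. [C=(λx. (x x)) | E={loop↦1} | K=[arg]]
4. [C=(λx. (x x)) | E={loop↦1} | K=[fun]]
5. [C=(x x) | E={x↦clo(λx. (x x), {loop↦1}), loop↦1} | K=∅]
6. [C=x | E={x↦clo(λx. (x x), {loop↦1}), loop↦1} | K=[arg]]
7. [C=x | E={x↦clo(λx. (x x), {loop↦1}), loop↦1} | K=[fun]]
… configuration repeats with period 3 (steps 5–7 recur indefinitely) …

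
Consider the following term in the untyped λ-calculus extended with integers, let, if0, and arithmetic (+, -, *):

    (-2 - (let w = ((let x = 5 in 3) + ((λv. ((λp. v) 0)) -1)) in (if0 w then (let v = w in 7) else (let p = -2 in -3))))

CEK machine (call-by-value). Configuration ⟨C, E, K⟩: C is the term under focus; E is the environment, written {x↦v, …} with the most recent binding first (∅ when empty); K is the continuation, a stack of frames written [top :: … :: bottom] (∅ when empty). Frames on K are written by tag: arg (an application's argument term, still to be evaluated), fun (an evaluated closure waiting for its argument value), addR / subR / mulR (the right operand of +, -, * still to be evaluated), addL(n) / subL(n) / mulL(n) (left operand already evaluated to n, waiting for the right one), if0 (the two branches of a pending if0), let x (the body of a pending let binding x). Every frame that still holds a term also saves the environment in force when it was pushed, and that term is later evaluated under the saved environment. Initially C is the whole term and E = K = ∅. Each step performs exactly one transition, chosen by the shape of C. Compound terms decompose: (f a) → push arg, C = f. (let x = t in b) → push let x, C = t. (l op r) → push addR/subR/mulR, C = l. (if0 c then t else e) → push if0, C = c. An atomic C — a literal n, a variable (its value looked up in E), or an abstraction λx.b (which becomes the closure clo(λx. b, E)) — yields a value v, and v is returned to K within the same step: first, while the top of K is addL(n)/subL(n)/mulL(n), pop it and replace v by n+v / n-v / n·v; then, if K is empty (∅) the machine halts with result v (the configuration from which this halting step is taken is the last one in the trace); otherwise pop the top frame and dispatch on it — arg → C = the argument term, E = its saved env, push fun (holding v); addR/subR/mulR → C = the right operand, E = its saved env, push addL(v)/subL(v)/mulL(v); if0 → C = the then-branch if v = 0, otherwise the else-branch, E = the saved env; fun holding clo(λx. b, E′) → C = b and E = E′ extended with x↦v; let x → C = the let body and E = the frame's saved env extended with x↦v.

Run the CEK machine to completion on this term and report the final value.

Answer: 1

Derivation:
0. ⟨C=(-2 - (let w = ((let x = 5 in 3) + ((λv. ((λp. v) 0)) -1)) in (if0 w then (let v = w in 7) else (let p = -2 in -3)))); E=∅; K=∅⟩
1. ⟨C=-2; E=∅; K=[subR]⟩
2. ⟨C=(let w = ((let x = 5 in 3) + ((λv. ((λp. v) 0)) -1)) in (if0 w then (let v = w in 7) else (let p = -2 in -3))); E=∅; K=[subL(-2)]⟩
3. ⟨C=((let x = 5 in 3) + ((λv. ((λp. v) 0)) -1)); E=∅; K=[let w :: subL(-2)]⟩
4. ⟨C=(let x = 5 in 3); E=∅; K=[addR :: let w :: subL(-2)]⟩
5. ⟨C=5; E=∅; K=[let x :: addR :: let w :: subL(-2)]⟩
6. ⟨C=3; E={x↦5}; K=[addR :: let w :: subL(-2)]⟩
7. ⟨C=((λv. ((λp. v) 0)) -1); E=∅; K=[addL(3) :: let w :: subL(-2)]⟩
8. ⟨C=(λv. ((λp. v) 0)); E=∅; K=[arg :: addL(3) :: let w :: subL(-2)]⟩
9. ⟨C=-1; E=∅; K=[fun :: addL(3) :: let w :: subL(-2)]⟩
10. ⟨C=((λp. v) 0); E={v↦-1}; K=[addL(3) :: let w :: subL(-2)]⟩
11. ⟨C=(λp. v); E={v↦-1}; K=[arg :: addL(3) :: let w :: subL(-2)]⟩
12. ⟨C=0; E={v↦-1}; K=[fun :: addL(3) :: let w :: subL(-2)]⟩
13. ⟨C=v; E={p↦0, v↦-1}; K=[addL(3) :: let w :: subL(-2)]⟩
14. ⟨C=(if0 w then (let v = w in 7) else (let p = -2 in -3)); E={w↦2}; K=[subL(-2)]⟩
15. ⟨C=w; E={w↦2}; K=[if0 :: subL(-2)]⟩
16. ⟨C=(let p = -2 in -3); E={w↦2}; K=[subL(-2)]⟩
17. ⟨C=-2; E={w↦2}; K=[let p :: subL(-2)]⟩
18. ⟨C=-3; E={p↦-2, w↦2}; K=[subL(-2)]⟩
→ final value 1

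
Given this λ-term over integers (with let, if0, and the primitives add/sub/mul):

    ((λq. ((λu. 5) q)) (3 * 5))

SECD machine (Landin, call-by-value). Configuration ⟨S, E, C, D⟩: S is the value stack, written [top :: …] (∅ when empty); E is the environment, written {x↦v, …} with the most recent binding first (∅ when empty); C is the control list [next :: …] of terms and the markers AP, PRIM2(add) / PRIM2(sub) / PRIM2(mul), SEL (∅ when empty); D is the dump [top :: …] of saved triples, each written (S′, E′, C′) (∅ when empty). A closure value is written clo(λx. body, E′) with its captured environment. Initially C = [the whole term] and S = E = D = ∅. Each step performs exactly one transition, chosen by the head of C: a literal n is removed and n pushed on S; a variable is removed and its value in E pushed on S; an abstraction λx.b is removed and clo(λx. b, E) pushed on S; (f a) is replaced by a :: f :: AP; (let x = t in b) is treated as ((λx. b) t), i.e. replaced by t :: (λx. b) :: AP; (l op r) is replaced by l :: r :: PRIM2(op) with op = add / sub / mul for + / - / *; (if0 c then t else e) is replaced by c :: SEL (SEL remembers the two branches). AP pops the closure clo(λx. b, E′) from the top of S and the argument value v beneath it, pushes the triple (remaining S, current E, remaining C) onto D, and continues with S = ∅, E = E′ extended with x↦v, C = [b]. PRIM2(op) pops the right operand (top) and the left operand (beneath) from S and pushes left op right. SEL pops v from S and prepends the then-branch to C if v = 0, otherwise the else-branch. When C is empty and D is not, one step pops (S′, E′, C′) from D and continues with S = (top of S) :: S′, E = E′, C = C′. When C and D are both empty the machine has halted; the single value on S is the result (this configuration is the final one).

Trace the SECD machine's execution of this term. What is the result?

step 0: ⟨S=∅; E=∅; C=[((λq. ((λu. 5) q)) (3 * 5))]; D=∅⟩
step 1: ⟨S=∅; E=∅; C=[(3 * 5) :: (λq. ((λu. 5) q)) :: AP]; D=∅⟩
step 2: ⟨S=∅; E=∅; C=[3 :: 5 :: PRIM2(mul) :: (λq. ((λu. 5) q)) :: AP]; D=∅⟩
step 3: ⟨S=[3]; E=∅; C=[5 :: PRIM2(mul) :: (λq. ((λu. 5) q)) :: AP]; D=∅⟩
step 4: ⟨S=[5 :: 3]; E=∅; C=[PRIM2(mul) :: (λq. ((λu. 5) q)) :: AP]; D=∅⟩
step 5: ⟨S=[15]; E=∅; C=[(λq. ((λu. 5) q)) :: AP]; D=∅⟩
step 6: ⟨S=[clo(λq. ((λu. 5) q), ∅) :: 15]; E=∅; C=[AP]; D=∅⟩
step 7: ⟨S=∅; E={q↦15}; C=[((λu. 5) q)]; D=[(∅, ∅, ∅)]⟩
step 8: ⟨S=∅; E={q↦15}; C=[q :: (λu. 5) :: AP]; D=[(∅, ∅, ∅)]⟩
step 9: ⟨S=[15]; E={q↦15}; C=[(λu. 5) :: AP]; D=[(∅, ∅, ∅)]⟩
step 10: ⟨S=[clo(λu. 5, {q↦15}) :: 15]; E={q↦15}; C=[AP]; D=[(∅, ∅, ∅)]⟩
step 11: ⟨S=∅; E={u↦15, q↦15}; C=[5]; D=[(∅, {q↦15}, ∅) :: (∅, ∅, ∅)]⟩
step 12: ⟨S=[5]; E={u↦15, q↦15}; C=∅; D=[(∅, {q↦15}, ∅) :: (∅, ∅, ∅)]⟩
step 13: ⟨S=[5]; E={q↦15}; C=∅; D=[(∅, ∅, ∅)]⟩
step 14: ⟨S=[5]; E=∅; C=∅; D=∅⟩
→ final value 5

Answer: 5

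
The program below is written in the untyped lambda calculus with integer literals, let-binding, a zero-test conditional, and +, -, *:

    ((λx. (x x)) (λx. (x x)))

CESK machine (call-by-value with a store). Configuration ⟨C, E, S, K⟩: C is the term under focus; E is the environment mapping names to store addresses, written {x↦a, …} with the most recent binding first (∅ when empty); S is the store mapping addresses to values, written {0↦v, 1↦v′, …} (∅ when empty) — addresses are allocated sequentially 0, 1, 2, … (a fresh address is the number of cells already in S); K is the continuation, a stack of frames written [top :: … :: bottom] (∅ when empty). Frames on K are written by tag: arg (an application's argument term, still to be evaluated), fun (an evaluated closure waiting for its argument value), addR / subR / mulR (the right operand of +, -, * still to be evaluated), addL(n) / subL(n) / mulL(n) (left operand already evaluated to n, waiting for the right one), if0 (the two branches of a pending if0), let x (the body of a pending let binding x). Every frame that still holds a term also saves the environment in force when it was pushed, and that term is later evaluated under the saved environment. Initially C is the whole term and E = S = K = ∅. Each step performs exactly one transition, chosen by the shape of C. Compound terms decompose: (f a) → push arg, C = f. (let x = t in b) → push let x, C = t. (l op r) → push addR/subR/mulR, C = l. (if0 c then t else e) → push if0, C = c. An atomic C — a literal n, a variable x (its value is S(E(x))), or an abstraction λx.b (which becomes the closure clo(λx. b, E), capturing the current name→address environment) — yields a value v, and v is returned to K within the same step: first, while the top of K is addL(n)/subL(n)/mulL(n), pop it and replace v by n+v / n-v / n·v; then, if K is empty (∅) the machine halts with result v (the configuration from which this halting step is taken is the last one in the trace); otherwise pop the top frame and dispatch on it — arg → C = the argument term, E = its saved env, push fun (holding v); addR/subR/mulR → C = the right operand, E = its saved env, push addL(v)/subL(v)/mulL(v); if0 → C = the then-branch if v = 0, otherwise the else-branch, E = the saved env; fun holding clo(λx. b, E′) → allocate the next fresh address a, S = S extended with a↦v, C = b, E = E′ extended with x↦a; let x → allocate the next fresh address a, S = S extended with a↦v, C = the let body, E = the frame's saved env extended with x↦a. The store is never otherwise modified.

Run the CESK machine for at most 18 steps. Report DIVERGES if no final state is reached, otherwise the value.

[0] <C=((λx. (x x)) (λx. (x x))), E=∅, S=∅, K=∅>
[1] <C=(λx. (x x)), E=∅, S=∅, K=[arg]>
[2] <C=(λx. (x x)), E=∅, S=∅, K=[fun]>
[3] <C=(x x), E={x↦0}, S={0↦clo(λx. (x x), ∅)}, K=∅>
[4] <C=x, E={x↦0}, S={0↦clo(λx. (x x), ∅)}, K=[arg]>
[5] <C=x, E={x↦0}, S={0↦clo(λx. (x x), ∅)}, K=[fun]>
[6] <C=(x x), E={x↦1}, S={0↦clo(λx. (x x), ∅), 1↦clo(λx. (x x), ∅)}, K=∅>
[7] <C=x, E={x↦1}, S={0↦clo(λx. (x x), ∅), 1↦clo(λx. (x x), ∅)}, K=[arg]>
[8] <C=x, E={x↦1}, S={0↦clo(λx. (x x), ∅), 1↦clo(λx. (x x), ∅)}, K=[fun]>
[9] <C=(x x), E={x↦2}, S={0↦clo(λx. (x x), ∅), 1↦clo(λx. (x x), ∅), 2↦clo(λx. (x x), ∅)}, K=∅>
[10] <C=x, E={x↦2}, S={0↦clo(λx. (x x), ∅), 1↦clo(λx. (x x), ∅), 2↦clo(λx. (x x), ∅)}, K=[arg]>
[11] <C=x, E={x↦2}, S={0↦clo(λx. (x x), ∅), 1↦clo(λx. (x x), ∅), 2↦clo(λx. (x x), ∅)}, K=[fun]>
[12] <C=(x x), E={x↦3}, S={0↦clo(λx. (x x), ∅), 1↦clo(λx. (x x), ∅), 2↦clo(λx. (x x), ∅), 3↦clo(λx. (x x), ∅)}, K=∅>
[13] <C=x, E={x↦3}, S={0↦clo(λx. (x x), ∅), 1↦clo(λx. (x x), ∅), 2↦clo(λx. (x x), ∅), 3↦clo(λx. (x x), ∅)}, K=[arg]>
[14] <C=x, E={x↦3}, S={0↦clo(λx. (x x), ∅), 1↦clo(λx. (x x), ∅), 2↦clo(λx. (x x), ∅), 3↦clo(λx. (x x), ∅)}, K=[fun]>
[15] <C=(x x), E={x↦4}, S={0↦clo(λx. (x x), ∅), 1↦clo(λx. (x x), ∅), 2↦clo(λx. (x x), ∅), 3↦clo(λx. (x x), ∅), 4↦clo(λx. (x x), ∅)}, K=∅>
[16] <C=x, E={x↦4}, S={0↦clo(λx. (x x), ∅), 1↦clo(λx. (x x), ∅), 2↦clo(λx. (x x), ∅), 3↦clo(λx. (x x), ∅), 4↦clo(λx. (x x), ∅)}, K=[arg]>
[17] <C=x, E={x↦4}, S={0↦clo(λx. (x x), ∅), 1↦clo(λx. (x x), ∅), 2↦clo(λx. (x x), ∅), 3↦clo(λx. (x x), ∅), 4↦clo(λx. (x x), ∅)}, K=[fun]>
[18] <C=(x x), E={x↦5}, S={0↦clo(λx. (x x), ∅), 1↦clo(λx. (x x), ∅), 2↦clo(λx. (x x), ∅), 3↦clo(λx. (x x), ∅), 4↦clo(λx. (x x), ∅), 5↦clo(λx. (x x), ∅)}, K=∅>
→ 18 transitions taken and the configuration is still not final: no result within 18 steps

Answer: DIVERGES (no final state within 18 steps)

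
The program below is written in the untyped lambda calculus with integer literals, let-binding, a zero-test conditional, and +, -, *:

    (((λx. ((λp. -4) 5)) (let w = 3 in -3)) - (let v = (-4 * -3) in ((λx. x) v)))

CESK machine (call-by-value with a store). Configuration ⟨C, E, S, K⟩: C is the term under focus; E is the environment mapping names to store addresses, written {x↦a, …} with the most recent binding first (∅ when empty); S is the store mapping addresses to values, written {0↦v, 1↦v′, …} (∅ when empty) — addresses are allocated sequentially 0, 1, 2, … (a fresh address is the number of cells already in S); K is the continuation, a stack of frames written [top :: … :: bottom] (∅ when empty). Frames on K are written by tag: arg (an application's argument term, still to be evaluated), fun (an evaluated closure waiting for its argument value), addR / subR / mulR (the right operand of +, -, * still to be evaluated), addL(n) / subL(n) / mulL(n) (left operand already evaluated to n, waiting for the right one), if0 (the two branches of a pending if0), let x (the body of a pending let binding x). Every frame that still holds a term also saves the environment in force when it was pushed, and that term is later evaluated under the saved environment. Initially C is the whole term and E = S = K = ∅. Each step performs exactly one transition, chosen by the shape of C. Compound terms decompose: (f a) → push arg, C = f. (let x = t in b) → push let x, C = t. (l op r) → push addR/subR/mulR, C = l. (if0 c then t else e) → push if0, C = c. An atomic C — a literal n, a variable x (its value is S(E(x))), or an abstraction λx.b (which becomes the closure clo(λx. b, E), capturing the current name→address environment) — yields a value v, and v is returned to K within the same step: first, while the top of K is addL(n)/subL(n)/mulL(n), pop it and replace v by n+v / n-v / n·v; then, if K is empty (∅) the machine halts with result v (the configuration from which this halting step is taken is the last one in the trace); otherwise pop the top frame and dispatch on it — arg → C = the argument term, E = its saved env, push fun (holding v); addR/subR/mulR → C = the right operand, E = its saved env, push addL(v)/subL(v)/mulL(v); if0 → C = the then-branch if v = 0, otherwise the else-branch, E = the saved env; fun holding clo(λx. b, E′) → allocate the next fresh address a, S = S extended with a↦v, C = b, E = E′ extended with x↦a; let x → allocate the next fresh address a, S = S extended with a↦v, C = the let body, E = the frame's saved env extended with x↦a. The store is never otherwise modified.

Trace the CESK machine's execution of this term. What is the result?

t=0: [C=(((λx. ((λp. -4) 5)) (let w = 3 in -3)) - (let v = (-4 * -3) in ((λx. x) v))) | E=∅ | S=∅ | K=∅]
t=1: [C=((λx. ((λp. -4) 5)) (let w = 3 in -3)) | E=∅ | S=∅ | K=[subR]]
t=2: [C=(λx. ((λp. -4) 5)) | E=∅ | S=∅ | K=[arg :: subR]]
t=3: [C=(let w = 3 in -3) | E=∅ | S=∅ | K=[fun :: subR]]
t=4: [C=3 | E=∅ | S=∅ | K=[let w :: fun :: subR]]
t=5: [C=-3 | E={w↦0} | S={0↦3} | K=[fun :: subR]]
t=6: [C=((λp. -4) 5) | E={x↦1} | S={0↦3, 1↦-3} | K=[subR]]
t=7: [C=(λp. -4) | E={x↦1} | S={0↦3, 1↦-3} | K=[arg :: subR]]
t=8: [C=5 | E={x↦1} | S={0↦3, 1↦-3} | K=[fun :: subR]]
t=9: [C=-4 | E={p↦2, x↦1} | S={0↦3, 1↦-3, 2↦5} | K=[subR]]
t=10: [C=(let v = (-4 * -3) in ((λx. x) v)) | E=∅ | S={0↦3, 1↦-3, 2↦5} | K=[subL(-4)]]
t=11: [C=(-4 * -3) | E=∅ | S={0↦3, 1↦-3, 2↦5} | K=[let v :: subL(-4)]]
t=12: [C=-4 | E=∅ | S={0↦3, 1↦-3, 2↦5} | K=[mulR :: let v :: subL(-4)]]
t=13: [C=-3 | E=∅ | S={0↦3, 1↦-3, 2↦5} | K=[mulL(-4) :: let v :: subL(-4)]]
t=14: [C=((λx. x) v) | E={v↦3} | S={0↦3, 1↦-3, 2↦5, 3↦12} | K=[subL(-4)]]
t=15: [C=(λx. x) | E={v↦3} | S={0↦3, 1↦-3, 2↦5, 3↦12} | K=[arg :: subL(-4)]]
t=16: [C=v | E={v↦3} | S={0↦3, 1↦-3, 2↦5, 3↦12} | K=[fun :: subL(-4)]]
t=17: [C=x | E={x↦4, v↦3} | S={0↦3, 1↦-3, 2↦5, 3↦12, 4↦12} | K=[subL(-4)]]
→ final value -16

Answer: -16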